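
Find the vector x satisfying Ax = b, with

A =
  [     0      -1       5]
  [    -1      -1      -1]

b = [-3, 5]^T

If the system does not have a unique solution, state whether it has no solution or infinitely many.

Row-reduce:
Swap R1 and R2.
R1 ← R1 / (-1).
R2 ← R2 / (-1).
R1 ← R1 − 1·R2.
Rank is 2 with 3 unknowns, leaving x_3 free.

infinitely many solutions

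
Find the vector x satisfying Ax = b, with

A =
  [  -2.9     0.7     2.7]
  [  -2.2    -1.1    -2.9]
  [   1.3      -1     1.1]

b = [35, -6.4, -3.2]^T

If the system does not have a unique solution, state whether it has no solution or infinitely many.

Row-reduce the augmented matrix:
R1 ← R1 / (-29/10).
R2 ← R2 + 11/5·R1.
R3 ← R3 − 13/10·R1.
R2 ← R2 / (-473/290).
R1 ← R1 + 7/29·R2.
R3 ← R3 + 199/290·R2.
R3 ← R3 / (4155/946).
R1 ← R1 + 94/473·R3.
R2 ← R2 − 1435/473·R3.
Reading off the reduced rows gives x_1 = -6, x_2 = 2, x_3 = 6.

x_1 = -6, x_2 = 2, x_3 = 6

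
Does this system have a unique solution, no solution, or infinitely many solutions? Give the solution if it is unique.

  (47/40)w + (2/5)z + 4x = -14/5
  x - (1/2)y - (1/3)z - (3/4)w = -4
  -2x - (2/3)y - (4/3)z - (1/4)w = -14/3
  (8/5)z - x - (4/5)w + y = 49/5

infinitely many solutions

Row-reduce:
R1 ← R1 / (4).
R2 ← R2 − 1·R1.
R3 ← R3 + 2·R1.
R4 ← R4 + 1·R1.
R2 ← R2 / (-1/2).
R3 ← R3 + 2/3·R2.
R4 ← R4 − 1·R2.
R3 ← R3 / (-5/9).
R1 ← R1 − 1/10·R3.
R2 ← R2 − 13/15·R3.
R4 ← R4 − 5/6·R3.
Rank is 3 with 4 unknowns, leaving w free.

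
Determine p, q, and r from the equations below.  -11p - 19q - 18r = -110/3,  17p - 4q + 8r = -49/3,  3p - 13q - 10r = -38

p = -5/3, q = 1, r = 2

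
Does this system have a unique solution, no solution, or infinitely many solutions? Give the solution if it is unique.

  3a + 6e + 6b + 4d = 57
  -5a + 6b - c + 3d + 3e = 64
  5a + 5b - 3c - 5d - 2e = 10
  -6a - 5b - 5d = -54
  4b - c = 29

Row-reduce the augmented matrix:
R1 ← R1 / (3).
R2 ← R2 + 5·R1.
R3 ← R3 − 5·R1.
R4 ← R4 + 6·R1.
R2 ← R2 / (16).
R1 ← R1 − 2·R2.
R3 ← R3 + 5·R2.
R4 ← R4 − 7·R2.
R5 ← R5 − 4·R2.
R3 ← R3 / (-53/16).
R1 ← R1 − 1/8·R3.
R2 ← R2 + 1/16·R3.
R4 ← R4 − 7/16·R3.
R5 ← R5 + 3/4·R3.
R4 ← R4 / (-377/159).
R1 ← R1 + 32/159·R4.
R2 ← R2 − 122/159·R4.
R3 ← R3 − 415/159·R4.
R5 ← R5 + 73/159·R4.
R5 ← R5 / (-932/377).
R1 ← R1 + 140/377·R5.
R2 ← R2 − 1005/377·R5.
R3 ← R3 − 3088/377·R5.
R4 ← R4 + 837/377·R5.
Reading off the reduced rows gives a = -1, b = 6, c = -5, d = 6, e = 0.

a = -1, b = 6, c = -5, d = 6, e = 0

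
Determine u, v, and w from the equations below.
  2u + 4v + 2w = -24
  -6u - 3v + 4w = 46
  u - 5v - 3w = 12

u = -5, v = -4, w = 1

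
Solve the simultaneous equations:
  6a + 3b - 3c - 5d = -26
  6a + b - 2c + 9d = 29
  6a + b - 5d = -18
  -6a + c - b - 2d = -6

Row-reduce:
R1 ← R1 / (6).
R2 ← R2 − 6·R1.
R3 ← R3 − 6·R1.
R4 ← R4 + 6·R1.
R2 ← R2 / (-2).
R1 ← R1 − 1/2·R2.
R3 ← R3 + 2·R2.
R4 ← R4 − 2·R2.
R3 ← R3 / (2).
R1 ← R1 + 1/4·R3.
R2 ← R2 + 1/2·R3.
R4 ← R4 + 1·R3.
Row 4 reduces to 0 = -1/2, a contradiction. The system is inconsistent.

no solution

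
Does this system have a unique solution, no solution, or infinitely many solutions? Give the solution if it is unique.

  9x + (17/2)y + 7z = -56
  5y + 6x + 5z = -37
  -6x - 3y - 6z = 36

Row-reduce:
R1 ← R1 / (9).
R2 ← R2 − 6·R1.
R3 ← R3 + 6·R1.
R2 ← R2 / (-2/3).
R1 ← R1 − 17/18·R2.
R3 ← R3 − 8/3·R2.
Rank is 2 with 3 unknowns, leaving z free.

infinitely many solutions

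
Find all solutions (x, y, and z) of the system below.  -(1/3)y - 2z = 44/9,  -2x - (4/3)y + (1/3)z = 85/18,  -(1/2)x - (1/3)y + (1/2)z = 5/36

x = -3, y = 1/3, z = -5/2

Row-reduce the augmented matrix:
Swap R1 and R2.
R1 ← R1 / (-2).
R3 ← R3 + 1/2·R1.
R2 ← R2 / (-1/3).
R1 ← R1 − 2/3·R2.
R3 ← R3 / (5/12).
R1 ← R1 + 25/6·R3.
R2 ← R2 − 6·R3.
Reading off the reduced rows gives x = -3, y = 1/3, z = -5/2.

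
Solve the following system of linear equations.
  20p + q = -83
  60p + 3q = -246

Row-reduce:
R1 ← R1 / (20).
R2 ← R2 − 60·R1.
Row 2 reduces to 0 = 3, a contradiction. The system is inconsistent.

no solution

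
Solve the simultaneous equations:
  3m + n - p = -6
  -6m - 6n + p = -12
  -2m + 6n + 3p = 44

m = -4, n = 6, p = 0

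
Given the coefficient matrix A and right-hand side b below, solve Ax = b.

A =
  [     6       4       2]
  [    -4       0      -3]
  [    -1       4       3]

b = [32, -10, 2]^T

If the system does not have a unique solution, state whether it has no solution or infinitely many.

Row-reduce the augmented matrix:
R1 ← R1 / (6).
R2 ← R2 + 4·R1.
R3 ← R3 + 1·R1.
R2 ← R2 / (8/3).
R1 ← R1 − 2/3·R2.
R3 ← R3 − 14/3·R2.
R3 ← R3 / (25/4).
R1 ← R1 − 3/4·R3.
R2 ← R2 + 5/8·R3.
Reading off the reduced rows gives x_1 = 4, x_2 = 3, x_3 = -2.

x_1 = 4, x_2 = 3, x_3 = -2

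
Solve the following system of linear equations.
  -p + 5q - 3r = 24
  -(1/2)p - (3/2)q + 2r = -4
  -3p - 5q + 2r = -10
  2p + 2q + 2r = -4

no solution

Row-reduce:
R1 ← R1 / (-1).
R2 ← R2 + 1/2·R1.
R3 ← R3 + 3·R1.
R4 ← R4 − 2·R1.
R2 ← R2 / (-4).
R1 ← R1 + 5·R2.
R3 ← R3 + 20·R2.
R4 ← R4 − 12·R2.
R3 ← R3 / (-13/2).
R1 ← R1 + 11/8·R3.
R2 ← R2 + 7/8·R3.
R4 ← R4 − 13/2·R3.
Row 4 reduces to 0 = -6, a contradiction. The system is inconsistent.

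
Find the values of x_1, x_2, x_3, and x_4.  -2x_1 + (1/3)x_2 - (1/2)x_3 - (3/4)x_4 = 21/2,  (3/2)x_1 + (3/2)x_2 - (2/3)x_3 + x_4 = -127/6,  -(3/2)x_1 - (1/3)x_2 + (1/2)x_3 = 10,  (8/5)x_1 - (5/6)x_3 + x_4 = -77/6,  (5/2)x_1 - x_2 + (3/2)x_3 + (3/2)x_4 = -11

x_1 = -5, x_2 = -6, x_3 = 1, x_4 = -4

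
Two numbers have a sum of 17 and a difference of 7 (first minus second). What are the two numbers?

first number: 12, second number: 5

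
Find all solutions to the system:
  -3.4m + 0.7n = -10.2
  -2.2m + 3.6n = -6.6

Row-reduce the augmented matrix:
R1 ← R1 / (-17/5).
R2 ← R2 + 11/5·R1.
R2 ← R2 / (107/34).
R1 ← R1 + 7/34·R2.
Reading off the reduced rows gives m = 3, n = 0.

m = 3, n = 0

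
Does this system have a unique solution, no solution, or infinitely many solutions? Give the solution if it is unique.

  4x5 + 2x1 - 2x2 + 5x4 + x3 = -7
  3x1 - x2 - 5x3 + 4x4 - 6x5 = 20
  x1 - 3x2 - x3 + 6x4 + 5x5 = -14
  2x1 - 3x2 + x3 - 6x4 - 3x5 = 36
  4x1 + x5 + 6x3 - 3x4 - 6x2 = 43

Row-reduce the augmented matrix:
R1 ← R1 / (2).
R2 ← R2 − 3·R1.
R3 ← R3 − 1·R1.
R4 ← R4 − 2·R1.
R5 ← R5 − 4·R1.
R2 ← R2 / (2).
R1 ← R1 + 1·R2.
R3 ← R3 + 2·R2.
R4 ← R4 + 1·R2.
R5 ← R5 + 2·R2.
R3 ← R3 / (-8).
R1 ← R1 + 11/4·R3.
R2 ← R2 + 13/4·R3.
R4 ← R4 + 13/4·R3.
R5 ← R5 + 5/2·R3.
R4 ← R4 / (-51/4).
R1 ← R1 − 3/4·R4.
R2 ← R2 + 7/4·R4.
R5 ← R5 + 33/2·R4.
R5 ← R5 / (-557/136).
R1 ← R1 + 99/68·R5.
R2 ← R2 + 433/408·R5.
R3 ← R3 − 9/8·R5.
R4 ← R4 − 299/408·R5.
Reading off the reduced rows gives x1 = 2, x2 = -4, x3 = 2, x4 = -1, x5 = -4.

x1 = 2, x2 = -4, x3 = 2, x4 = -1, x5 = -4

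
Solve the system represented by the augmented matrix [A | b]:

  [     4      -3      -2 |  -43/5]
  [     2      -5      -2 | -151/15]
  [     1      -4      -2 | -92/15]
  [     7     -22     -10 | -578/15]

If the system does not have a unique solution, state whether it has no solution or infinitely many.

x_1 = -8/5, x_2 = 7/3, x_3 = -12/5

Row-reduce the augmented matrix:
R1 ← R1 / (4).
R2 ← R2 − 2·R1.
R3 ← R3 − 1·R1.
R4 ← R4 − 7·R1.
R2 ← R2 / (-7/2).
R1 ← R1 + 3/4·R2.
R3 ← R3 + 13/4·R2.
R4 ← R4 + 67/4·R2.
R3 ← R3 / (-4/7).
R1 ← R1 + 2/7·R3.
R2 ← R2 − 2/7·R3.
R4 ← R4 + 12/7·R3.
R4 reduces to 0 = 0, so the extra equation is consistent.
Reading off the reduced rows gives x_1 = -8/5, x_2 = 7/3, x_3 = -12/5.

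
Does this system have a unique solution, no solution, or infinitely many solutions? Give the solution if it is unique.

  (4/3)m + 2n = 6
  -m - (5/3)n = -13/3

m = 6, n = -1

Row-reduce the augmented matrix:
R1 ← R1 / (4/3).
R2 ← R2 + 1·R1.
R2 ← R2 / (-1/6).
R1 ← R1 − 3/2·R2.
Reading off the reduced rows gives m = 6, n = -1.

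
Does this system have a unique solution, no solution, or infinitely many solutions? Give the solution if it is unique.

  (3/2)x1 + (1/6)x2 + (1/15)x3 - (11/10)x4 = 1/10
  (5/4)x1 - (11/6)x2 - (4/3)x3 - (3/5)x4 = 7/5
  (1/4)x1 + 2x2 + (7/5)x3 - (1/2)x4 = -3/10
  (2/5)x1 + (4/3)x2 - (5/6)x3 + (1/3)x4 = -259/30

Row-reduce:
R1 ← R1 / (3/2).
R2 ← R2 − 5/4·R1.
R3 ← R3 − 1/4·R1.
R4 ← R4 − 2/5·R1.
R2 ← R2 / (-71/36).
R1 ← R1 − 1/9·R2.
R3 ← R3 − 71/36·R2.
R4 ← R4 − 58/45·R2.
Swap R3 and R4.
R3 ← R3 / (-18731/10650).
R1 ← R1 + 12/355·R3.
R2 ← R2 − 50/71·R3.
Row 4 reduces to 0 = 1, a contradiction. The system is inconsistent.

no solution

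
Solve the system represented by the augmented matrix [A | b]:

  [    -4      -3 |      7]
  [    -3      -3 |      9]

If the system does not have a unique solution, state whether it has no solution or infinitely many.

x_1 = 2, x_2 = -5

Row-reduce the augmented matrix:
R1 ← R1 / (-4).
R2 ← R2 + 3·R1.
R2 ← R2 / (-3/4).
R1 ← R1 − 3/4·R2.
Reading off the reduced rows gives x_1 = 2, x_2 = -5.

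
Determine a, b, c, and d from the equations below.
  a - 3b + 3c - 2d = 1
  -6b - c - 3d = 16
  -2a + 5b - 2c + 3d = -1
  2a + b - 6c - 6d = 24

a = -6, b = 0, c = -1, d = -5

Row-reduce the augmented matrix:
R3 ← R3 + 2·R1.
R4 ← R4 − 2·R1.
R2 ← R2 / (-6).
R1 ← R1 + 3·R2.
R3 ← R3 + 1·R2.
R4 ← R4 − 7·R2.
R3 ← R3 / (25/6).
R1 ← R1 − 7/2·R3.
R2 ← R2 − 1/6·R3.
R4 ← R4 + 79/6·R3.
R4 ← R4 / (-177/25).
R1 ← R1 + 2/25·R4.
R2 ← R2 − 13/25·R4.
R3 ← R3 + 3/25·R4.
Reading off the reduced rows gives a = -6, b = 0, c = -1, d = -5.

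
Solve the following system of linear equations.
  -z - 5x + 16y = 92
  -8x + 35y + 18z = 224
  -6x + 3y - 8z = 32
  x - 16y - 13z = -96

x = -6, y = 4, z = 2

Row-reduce the augmented matrix:
R1 ← R1 / (-5).
R2 ← R2 + 8·R1.
R3 ← R3 + 6·R1.
R4 ← R4 − 1·R1.
R2 ← R2 / (47/5).
R1 ← R1 + 16/5·R2.
R3 ← R3 + 81/5·R2.
R4 ← R4 + 64/5·R2.
R3 ← R3 / (1268/47).
R1 ← R1 − 323/47·R3.
R2 ← R2 − 98/47·R3.
R4 ← R4 − 634/47·R3.
R4 reduces to 0 = 0, so the extra equation is consistent.
Reading off the reduced rows gives x = -6, y = 4, z = 2.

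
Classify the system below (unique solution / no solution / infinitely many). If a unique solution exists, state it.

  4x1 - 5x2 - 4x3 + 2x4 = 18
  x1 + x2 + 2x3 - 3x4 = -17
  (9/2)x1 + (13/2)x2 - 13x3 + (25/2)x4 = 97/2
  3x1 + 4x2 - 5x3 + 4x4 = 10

no solution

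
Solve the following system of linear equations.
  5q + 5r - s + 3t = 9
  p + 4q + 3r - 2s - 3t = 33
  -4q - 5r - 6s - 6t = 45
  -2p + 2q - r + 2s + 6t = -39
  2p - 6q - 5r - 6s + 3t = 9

p = 0, q = 0, r = 3, s = -6, t = -4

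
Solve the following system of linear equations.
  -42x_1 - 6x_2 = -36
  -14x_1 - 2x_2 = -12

infinitely many solutions

Row-reduce:
R1 ← R1 / (-42).
R2 ← R2 + 14·R1.
Rank is 1 with 2 unknowns, leaving x_2 free.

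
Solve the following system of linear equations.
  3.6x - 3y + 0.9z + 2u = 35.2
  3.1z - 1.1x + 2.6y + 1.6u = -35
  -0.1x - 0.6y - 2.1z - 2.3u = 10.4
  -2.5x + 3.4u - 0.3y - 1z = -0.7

x = 6, y = -5, z = -6, u = 2

Row-reduce the augmented matrix:
R1 ← R1 / (18/5).
R2 ← R2 + 11/10·R1.
R3 ← R3 + 1/10·R1.
R4 ← R4 + 5/2·R1.
R2 ← R2 / (101/60).
R1 ← R1 + 5/6·R2.
R3 ← R3 + 41/60·R2.
R4 ← R4 + 143/60·R2.
R3 ← R3 / (-356/505).
R1 ← R1 − 194/101·R3.
R2 ← R2 − 405/202·R3.
R4 ← R4 − 1779/404·R3.
R4 ← R4 / (-21091/42720).
R1 ← R1 + 719/356·R4.
R2 ← R2 + 10753/4272·R4.
R3 ← R3 − 4081/2136·R4.
Reading off the reduced rows gives x = 6, y = -5, z = -6, u = 2.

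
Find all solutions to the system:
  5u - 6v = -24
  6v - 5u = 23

no solution

Row-reduce:
R1 ← R1 / (5).
R2 ← R2 + 5·R1.
Row 2 reduces to 0 = -1, a contradiction. The system is inconsistent.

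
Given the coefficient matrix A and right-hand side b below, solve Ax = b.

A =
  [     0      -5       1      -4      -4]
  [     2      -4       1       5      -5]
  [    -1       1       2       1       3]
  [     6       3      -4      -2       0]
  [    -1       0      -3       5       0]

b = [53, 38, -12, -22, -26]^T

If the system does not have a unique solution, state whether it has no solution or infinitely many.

Row-reduce the augmented matrix:
Swap R1 and R2.
R1 ← R1 / (2).
R3 ← R3 + 1·R1.
R4 ← R4 − 6·R1.
R5 ← R5 + 1·R1.
R2 ← R2 / (-5).
R1 ← R1 + 2·R2.
R3 ← R3 + 1·R2.
R4 ← R4 − 15·R2.
R5 ← R5 + 2·R2.
R3 ← R3 / (23/10).
R1 ← R1 − 1/10·R3.
R2 ← R2 + 1/5·R3.
R4 ← R4 + 4·R3.
R5 ← R5 + 29/10·R3.
R4 ← R4 / (-495/23).
R1 ← R1 − 90/23·R4.
R2 ← R2 − 27/23·R4.
R3 ← R3 − 43/23·R4.
R5 ← R5 − 334/23·R4.
R5 ← R5 / (193/45).
R2 ← R2 − 6/5·R5.
R3 ← R3 − 46/45·R5.
R4 ← R4 + 11/45·R5.
Reading off the reduced rows gives x_1 = 1, x_2 = -4, x_3 = 5, x_4 = -2, x_5 = -5.

x_1 = 1, x_2 = -4, x_3 = 5, x_4 = -2, x_5 = -5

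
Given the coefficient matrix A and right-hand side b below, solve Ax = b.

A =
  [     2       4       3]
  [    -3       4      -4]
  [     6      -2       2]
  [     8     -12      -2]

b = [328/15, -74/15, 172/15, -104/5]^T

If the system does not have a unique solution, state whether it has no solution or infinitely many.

x_1 = 2, x_2 = 8/3, x_3 = 12/5

Row-reduce the augmented matrix:
R1 ← R1 / (2).
R2 ← R2 + 3·R1.
R3 ← R3 − 6·R1.
R4 ← R4 − 8·R1.
R2 ← R2 / (10).
R1 ← R1 − 2·R2.
R3 ← R3 + 14·R2.
R4 ← R4 + 28·R2.
R3 ← R3 / (-63/10).
R1 ← R1 − 7/5·R3.
R2 ← R2 − 1/20·R3.
R4 ← R4 + 63/5·R3.
R4 reduces to 0 = 0, so the extra equation is consistent.
Reading off the reduced rows gives x_1 = 2, x_2 = 8/3, x_3 = 12/5.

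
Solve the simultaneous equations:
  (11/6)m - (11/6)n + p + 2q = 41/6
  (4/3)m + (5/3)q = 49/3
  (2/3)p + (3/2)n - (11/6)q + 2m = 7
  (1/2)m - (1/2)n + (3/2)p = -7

Row-reduce the augmented matrix:
R1 ← R1 / (11/6).
R2 ← R2 − 4/3·R1.
R3 ← R3 − 2·R1.
R4 ← R4 − 1/2·R1.
R2 ← R2 / (4/3).
R1 ← R1 + 1·R2.
R3 ← R3 − 7/2·R2.
R3 ← R3 / (49/33).
R2 ← R2 + 6/11·R3.
R4 ← R4 − 27/22·R3.
R4 ← R4 / (2535/784).
R1 ← R1 − 5/4·R4.
R2 ← R2 + 149/98·R4.
R3 ← R3 + 1207/392·R4.
Reading off the reduced rows gives m = 6, n = 5, p = -5, q = 5.

m = 6, n = 5, p = -5, q = 5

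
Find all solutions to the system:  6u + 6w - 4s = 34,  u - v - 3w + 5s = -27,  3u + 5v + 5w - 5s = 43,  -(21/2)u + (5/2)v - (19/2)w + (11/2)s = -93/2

infinitely many solutions

Row-reduce:
R1 ← R1 / (6).
R2 ← R2 − 1·R1.
R3 ← R3 − 3·R1.
R4 ← R4 + 21/2·R1.
R2 ← R2 / (-1).
R3 ← R3 − 5·R2.
R4 ← R4 − 5/2·R2.
R3 ← R3 / (-18).
R1 ← R1 − 1·R3.
R2 ← R2 − 4·R3.
R4 ← R4 + 9·R3.
Rank is 3 with 4 unknowns, leaving s free.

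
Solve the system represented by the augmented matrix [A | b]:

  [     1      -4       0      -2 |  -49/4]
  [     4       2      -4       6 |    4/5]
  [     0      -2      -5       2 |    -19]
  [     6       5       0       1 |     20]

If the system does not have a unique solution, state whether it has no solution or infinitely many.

Row-reduce the augmented matrix:
R2 ← R2 − 4·R1.
R4 ← R4 − 6·R1.
R2 ← R2 / (18).
R1 ← R1 + 4·R2.
R3 ← R3 + 2·R2.
R4 ← R4 − 29·R2.
R3 ← R3 / (-49/9).
R1 ← R1 + 8/9·R3.
R2 ← R2 + 2/9·R3.
R4 ← R4 − 58/9·R3.
R4 ← R4 / (-262/49).
R1 ← R1 − 26/49·R4.
R2 ← R2 − 31/49·R4.
R3 ← R3 + 32/49·R4.
Reading off the reduced rows gives x_1 = 3/4, x_2 = 3, x_3 = 14/5, x_4 = 1/2.

x_1 = 3/4, x_2 = 3, x_3 = 14/5, x_4 = 1/2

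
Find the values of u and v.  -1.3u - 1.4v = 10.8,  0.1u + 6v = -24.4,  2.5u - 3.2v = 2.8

u = -4, v = -4

Row-reduce the augmented matrix:
R1 ← R1 / (-13/10).
R2 ← R2 − 1/10·R1.
R3 ← R3 − 5/2·R1.
R2 ← R2 / (383/65).
R1 ← R1 − 14/13·R2.
R3 ← R3 + 383/65·R2.
R3 reduces to 0 = 0, so the extra equation is consistent.
Reading off the reduced rows gives u = -4, v = -4.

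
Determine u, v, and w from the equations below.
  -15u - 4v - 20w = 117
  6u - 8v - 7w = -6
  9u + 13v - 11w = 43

u = -3, v = 2, w = -4

Row-reduce the augmented matrix:
R1 ← R1 / (-15).
R2 ← R2 − 6·R1.
R3 ← R3 − 9·R1.
R2 ← R2 / (-48/5).
R1 ← R1 − 4/15·R2.
R3 ← R3 − 53/5·R2.
R3 ← R3 / (-633/16).
R1 ← R1 − 11/12·R3.
R2 ← R2 − 25/16·R3.
Reading off the reduced rows gives u = -3, v = 2, w = -4.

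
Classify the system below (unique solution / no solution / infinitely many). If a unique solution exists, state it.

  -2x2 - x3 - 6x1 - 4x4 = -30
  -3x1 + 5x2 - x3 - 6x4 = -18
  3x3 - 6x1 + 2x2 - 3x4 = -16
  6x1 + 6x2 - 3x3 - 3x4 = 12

x1 = 3, x2 = 1, x3 = 2, x4 = 2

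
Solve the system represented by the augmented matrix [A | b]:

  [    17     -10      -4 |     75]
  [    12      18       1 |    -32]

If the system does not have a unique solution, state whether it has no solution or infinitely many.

infinitely many solutions

Row-reduce:
R1 ← R1 / (17).
R2 ← R2 − 12·R1.
R2 ← R2 / (426/17).
R1 ← R1 + 10/17·R2.
Rank is 2 with 3 unknowns, leaving x_3 free.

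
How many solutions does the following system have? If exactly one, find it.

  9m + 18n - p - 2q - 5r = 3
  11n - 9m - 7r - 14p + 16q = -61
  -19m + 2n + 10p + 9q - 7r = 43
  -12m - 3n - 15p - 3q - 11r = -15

infinitely many solutions

Row-reduce:
R1 ← R1 / (9).
R2 ← R2 + 9·R1.
R3 ← R3 + 19·R1.
R4 ← R4 + 12·R1.
R2 ← R2 / (29).
R1 ← R1 − 2·R2.
R3 ← R3 − 40·R2.
R4 ← R4 − 21·R2.
R3 ← R3 / (7459/261).
R1 ← R1 − 241/261·R3.
R2 ← R2 + 15/29·R3.
R4 ← R4 + 476/87·R3.
R4 ← R4 / (-138639/7459).
R1 ← R1 + 5357/7459·R4.
R2 ← R2 − 1639/7459·R4.
R3 ← R3 + 3793/7459·R4.
Rank is 4 with 5 unknowns, leaving r free.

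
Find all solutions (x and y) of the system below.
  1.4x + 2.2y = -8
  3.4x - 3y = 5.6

x = -1, y = -3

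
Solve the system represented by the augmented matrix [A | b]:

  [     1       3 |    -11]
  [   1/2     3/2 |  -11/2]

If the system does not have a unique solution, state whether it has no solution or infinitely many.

infinitely many solutions

Row-reduce:
R2 ← R2 − 1/2·R1.
Rank is 1 with 2 unknowns, leaving x_2 free.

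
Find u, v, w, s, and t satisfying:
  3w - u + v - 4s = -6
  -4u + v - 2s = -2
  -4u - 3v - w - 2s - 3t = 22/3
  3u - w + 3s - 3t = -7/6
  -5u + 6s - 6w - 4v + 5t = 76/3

u = -1, v = -3, w = 2/3, s = 3/2, t = 2/3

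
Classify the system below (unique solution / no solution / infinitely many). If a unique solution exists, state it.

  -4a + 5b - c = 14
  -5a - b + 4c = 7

Row-reduce:
R1 ← R1 / (-4).
R2 ← R2 + 5·R1.
R2 ← R2 / (-29/4).
R1 ← R1 + 5/4·R2.
Rank is 2 with 3 unknowns, leaving c free.

infinitely many solutions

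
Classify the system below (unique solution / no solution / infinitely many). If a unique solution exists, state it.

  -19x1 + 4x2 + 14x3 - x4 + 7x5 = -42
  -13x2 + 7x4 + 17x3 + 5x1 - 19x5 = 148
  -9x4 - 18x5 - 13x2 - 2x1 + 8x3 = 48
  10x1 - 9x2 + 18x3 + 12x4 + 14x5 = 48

infinitely many solutions

Row-reduce:
R1 ← R1 / (-19).
R2 ← R2 − 5·R1.
R3 ← R3 + 2·R1.
R4 ← R4 − 10·R1.
R2 ← R2 / (-227/19).
R1 ← R1 + 4/19·R2.
R3 ← R3 + 255/19·R2.
R4 ← R4 + 131/19·R2.
R3 ← R3 / (-3793/227).
R1 ← R1 + 250/227·R3.
R2 ← R2 + 393/227·R3.
R4 ← R4 − 3049/227·R3.
R4 ← R4 / (-21421/3793).
R1 ← R1 − 3865/3793·R4.
R2 ← R2 − 4331/3793·R4.
R3 ← R3 − 3737/3793·R4.
Rank is 4 with 5 unknowns, leaving x5 free.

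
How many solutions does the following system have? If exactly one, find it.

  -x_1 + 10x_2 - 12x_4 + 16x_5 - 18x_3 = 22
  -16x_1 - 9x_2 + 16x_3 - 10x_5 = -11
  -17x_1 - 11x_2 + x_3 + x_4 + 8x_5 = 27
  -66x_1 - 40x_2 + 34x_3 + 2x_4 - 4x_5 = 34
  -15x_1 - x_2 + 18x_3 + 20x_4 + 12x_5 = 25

Row-reduce:
R1 ← R1 / (-1).
R2 ← R2 + 16·R1.
R3 ← R3 + 17·R1.
R4 ← R4 + 66·R1.
R5 ← R5 + 15·R1.
R2 ← R2 / (-169).
R1 ← R1 + 10·R2.
R3 ← R3 + 181·R2.
R4 ← R4 + 700·R2.
R5 ← R5 + 151·R2.
R3 ← R3 / (-3141/169).
R1 ← R1 − 2/169·R3.
R2 ← R2 + 304/169·R3.
R4 ← R4 + 6282/169·R3.
R5 ← R5 − 2768/169·R3.
Swap R4 and R5.
R4 ← R4 / (87608/3141).
R1 ← R1 − 2006/3141·R4.
R2 ← R2 + 3376/3141·R4.
R3 ← R3 − 107/3141·R4.
Row 5 reduces to 0 = 2, a contradiction. The system is inconsistent.

no solution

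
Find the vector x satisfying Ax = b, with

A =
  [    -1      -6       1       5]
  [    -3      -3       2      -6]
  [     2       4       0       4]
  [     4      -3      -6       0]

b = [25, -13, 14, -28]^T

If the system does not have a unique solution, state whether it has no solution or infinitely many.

x_1 = -1, x_2 = 0, x_3 = 4, x_4 = 4

Row-reduce the augmented matrix:
R1 ← R1 / (-1).
R2 ← R2 + 3·R1.
R3 ← R3 − 2·R1.
R4 ← R4 − 4·R1.
R2 ← R2 / (15).
R1 ← R1 − 6·R2.
R3 ← R3 + 8·R2.
R4 ← R4 + 27·R2.
R3 ← R3 / (22/15).
R1 ← R1 + 3/5·R3.
R2 ← R2 + 1/15·R3.
R4 ← R4 + 19/5·R3.
R4 ← R4 / (-116/11).
R1 ← R1 − 50/11·R4.
R2 ← R2 + 14/11·R4.
R3 ← R3 − 21/11·R4.
Reading off the reduced rows gives x_1 = -1, x_2 = 0, x_3 = 4, x_4 = 4.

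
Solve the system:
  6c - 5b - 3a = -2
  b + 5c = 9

infinitely many solutions

Row-reduce:
R1 ← R1 / (-3).
R1 ← R1 − 5/3·R2.
Rank is 2 with 3 unknowns, leaving c free.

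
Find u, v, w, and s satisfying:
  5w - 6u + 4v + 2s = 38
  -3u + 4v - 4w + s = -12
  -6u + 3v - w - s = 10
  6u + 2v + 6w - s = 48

u = 0, v = 4, w = 6, s = -4

Row-reduce the augmented matrix:
R1 ← R1 / (-6).
R2 ← R2 + 3·R1.
R3 ← R3 + 6·R1.
R4 ← R4 − 6·R1.
R2 ← R2 / (2).
R1 ← R1 + 2/3·R2.
R3 ← R3 + 1·R2.
R4 ← R4 − 6·R2.
R3 ← R3 / (-37/4).
R1 ← R1 + 3·R3.
R2 ← R2 + 13/4·R3.
R4 ← R4 − 61/2·R3.
R4 ← R4 / (-329/37).
R1 ← R1 − 71/111·R4.
R2 ← R2 − 39/37·R4.
R3 ← R3 − 12/37·R4.
Reading off the reduced rows gives u = 0, v = 4, w = 6, s = -4.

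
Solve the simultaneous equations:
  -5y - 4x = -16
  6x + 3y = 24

x = 4, y = 0

Row-reduce the augmented matrix:
R1 ← R1 / (-4).
R2 ← R2 − 6·R1.
R2 ← R2 / (-9/2).
R1 ← R1 − 5/4·R2.
Reading off the reduced rows gives x = 4, y = 0.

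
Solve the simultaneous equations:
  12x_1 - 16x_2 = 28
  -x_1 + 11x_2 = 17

x_1 = 5, x_2 = 2

From equation 2: x_1 = -17 + 11·x_2.
Substitute into equation 1 and solve: x_2 = 2.
Then x_1 = 5.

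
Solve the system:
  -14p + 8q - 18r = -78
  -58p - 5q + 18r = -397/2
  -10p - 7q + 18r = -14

no solution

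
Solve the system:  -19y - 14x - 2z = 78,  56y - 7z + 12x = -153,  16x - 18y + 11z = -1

Row-reduce:
R1 ← R1 / (-14).
R2 ← R2 − 12·R1.
R3 ← R3 − 16·R1.
R2 ← R2 / (278/7).
R1 ← R1 − 19/14·R2.
R3 ← R3 + 278/7·R2.
Row 3 reduces to 0 = 2, a contradiction. The system is inconsistent.

no solution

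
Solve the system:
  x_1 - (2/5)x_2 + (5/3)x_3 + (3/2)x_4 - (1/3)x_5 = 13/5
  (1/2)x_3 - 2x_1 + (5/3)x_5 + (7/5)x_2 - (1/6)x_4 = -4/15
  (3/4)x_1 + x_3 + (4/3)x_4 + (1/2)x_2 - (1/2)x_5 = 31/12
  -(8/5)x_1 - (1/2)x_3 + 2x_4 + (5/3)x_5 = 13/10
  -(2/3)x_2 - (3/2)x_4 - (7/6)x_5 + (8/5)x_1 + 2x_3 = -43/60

x_1 = 2, x_2 = 1, x_3 = 0, x_4 = 1, x_5 = 3/2

Row-reduce the augmented matrix:
R2 ← R2 + 2·R1.
R3 ← R3 − 3/4·R1.
R4 ← R4 + 8/5·R1.
R5 ← R5 − 8/5·R1.
R2 ← R2 / (3/5).
R1 ← R1 + 2/5·R2.
R3 ← R3 − 4/5·R2.
R4 ← R4 + 16/25·R2.
R5 ← R5 + 2/75·R2.
R3 ← R3 / (-193/36).
R1 ← R1 − 38/9·R3.
R2 ← R2 − 115/18·R3.
R4 ← R4 − 563/90·R3.
R5 ← R5 + 67/135·R3.
R4 ← R4 / (12573/3860).
R1 ← R1 − 223/386·R4.
R2 ← R2 − 1085/2316·R4.
R3 ← R3 − 257/386·R4.
R5 ← R5 + 29908/8685·R4.
R5 ← R5 / (-47281/678942).
R1 ← R1 + 36820/37719·R5.
R2 ← R2 + 30655/113157·R5.
R3 ← R3 − 8422/37719·R5.
R4 ← R4 − 4082/37719·R5.
Reading off the reduced rows gives x_1 = 2, x_2 = 1, x_3 = 0, x_4 = 1, x_5 = 3/2.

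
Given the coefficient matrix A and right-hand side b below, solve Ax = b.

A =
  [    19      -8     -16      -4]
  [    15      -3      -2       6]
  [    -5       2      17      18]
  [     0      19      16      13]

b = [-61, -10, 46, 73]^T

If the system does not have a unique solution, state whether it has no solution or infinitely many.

Row-reduce the augmented matrix:
R1 ← R1 / (19).
R2 ← R2 − 15·R1.
R3 ← R3 + 5·R1.
R2 ← R2 / (63/19).
R1 ← R1 + 8/19·R2.
R3 ← R3 + 2/19·R2.
R4 ← R4 − 19·R2.
R3 ← R3 / (827/63).
R1 ← R1 − 32/63·R3.
R2 ← R2 − 202/63·R3.
R4 ← R4 + 2830/63·R3.
R4 ← R4 / (16137/827).
R1 ← R1 − 236/827·R4.
R2 ← R2 + 1198/827·R4.
R3 ← R3 − 1086/827·R4.
Reading off the reduced rows gives x_1 = 1, x_2 = 1, x_3 = 5, x_4 = -2.

x_1 = 1, x_2 = 1, x_3 = 5, x_4 = -2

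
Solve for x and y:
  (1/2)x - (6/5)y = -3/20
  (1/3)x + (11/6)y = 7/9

x = 1/2, y = 1/3

Row-reduce the augmented matrix:
R1 ← R1 / (1/2).
R2 ← R2 − 1/3·R1.
R2 ← R2 / (79/30).
R1 ← R1 + 12/5·R2.
Reading off the reduced rows gives x = 1/2, y = 1/3.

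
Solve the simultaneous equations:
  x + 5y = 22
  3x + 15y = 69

Row-reduce:
R2 ← R2 − 3·R1.
Row 2 reduces to 0 = 3, a contradiction. The system is inconsistent.

no solution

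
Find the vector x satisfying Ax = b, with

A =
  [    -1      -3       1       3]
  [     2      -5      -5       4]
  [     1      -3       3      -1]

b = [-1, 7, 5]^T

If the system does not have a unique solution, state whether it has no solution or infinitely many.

infinitely many solutions

Row-reduce:
R1 ← R1 / (-1).
R2 ← R2 − 2·R1.
R3 ← R3 − 1·R1.
R2 ← R2 / (-11).
R1 ← R1 − 3·R2.
R3 ← R3 + 6·R2.
R3 ← R3 / (62/11).
R1 ← R1 + 20/11·R3.
R2 ← R2 − 3/11·R3.
Rank is 3 with 4 unknowns, leaving x_4 free.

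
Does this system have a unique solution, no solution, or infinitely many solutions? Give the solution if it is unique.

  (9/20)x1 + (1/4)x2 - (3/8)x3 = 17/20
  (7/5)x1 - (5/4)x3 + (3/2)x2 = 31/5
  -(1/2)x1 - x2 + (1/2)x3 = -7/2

no solution

Row-reduce:
R1 ← R1 / (9/20).
R2 ← R2 − 7/5·R1.
R3 ← R3 + 1/2·R1.
R2 ← R2 / (13/18).
R1 ← R1 − 5/9·R2.
R3 ← R3 + 13/18·R2.
Row 3 reduces to 0 = 1, a contradiction. The system is inconsistent.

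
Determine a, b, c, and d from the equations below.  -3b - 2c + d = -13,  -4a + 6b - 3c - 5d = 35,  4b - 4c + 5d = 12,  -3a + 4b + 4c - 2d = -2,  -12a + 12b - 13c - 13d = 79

Row-reduce the augmented matrix:
Swap R1 and R2.
R1 ← R1 / (-4).
R4 ← R4 + 3·R1.
R5 ← R5 + 12·R1.
R2 ← R2 / (-3).
R1 ← R1 + 3/2·R2.
R3 ← R3 − 4·R2.
R4 ← R4 + 1/2·R2.
R5 ← R5 + 6·R2.
R3 ← R3 / (-20/3).
R1 ← R1 − 7/4·R3.
R2 ← R2 − 2/3·R3.
R4 ← R4 − 79/12·R3.
R4 ← R4 / (627/80).
R1 ← R1 − 193/80·R4.
R2 ← R2 − 3/10·R4.
R3 ← R3 + 19/20·R4.
R5 reduces to 0 = 0, so the extra equation is consistent.
Reading off the reduced rows gives a = 6, b = 5, c = -3, d = -4.

a = 6, b = 5, c = -3, d = -4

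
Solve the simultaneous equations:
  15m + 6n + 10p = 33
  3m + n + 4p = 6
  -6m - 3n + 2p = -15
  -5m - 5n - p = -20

Row-reduce the augmented matrix:
R1 ← R1 / (15).
R2 ← R2 − 3·R1.
R3 ← R3 + 6·R1.
R4 ← R4 + 5·R1.
R2 ← R2 / (-1/5).
R1 ← R1 − 2/5·R2.
R3 ← R3 + 3/5·R2.
R4 ← R4 + 3·R2.
Swap R3 and R4.
R3 ← R3 / (-83/3).
R1 ← R1 − 14/3·R3.
R2 ← R2 + 10·R3.
R4 reduces to 0 = 0, so the extra equation is consistent.
Reading off the reduced rows gives m = 1, n = 3, p = 0.

m = 1, n = 3, p = 0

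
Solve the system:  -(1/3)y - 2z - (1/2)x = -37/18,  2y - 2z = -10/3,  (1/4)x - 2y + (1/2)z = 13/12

x = -1, y = -1/3, z = 4/3

Row-reduce the augmented matrix:
R1 ← R1 / (-1/2).
R3 ← R3 − 1/4·R1.
R2 ← R2 / (2).
R1 ← R1 − 2/3·R2.
R3 ← R3 + 13/6·R2.
R3 ← R3 / (-8/3).
R1 ← R1 − 14/3·R3.
R2 ← R2 + 1·R3.
Reading off the reduced rows gives x = -1, y = -1/3, z = 4/3.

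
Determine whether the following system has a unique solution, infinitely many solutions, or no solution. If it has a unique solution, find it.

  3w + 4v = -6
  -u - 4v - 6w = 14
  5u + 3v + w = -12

u = -2, v = 0, w = -2

Row-reduce the augmented matrix:
Swap R1 and R2.
R1 ← R1 / (-1).
R3 ← R3 − 5·R1.
R2 ← R2 / (4).
R1 ← R1 − 4·R2.
R3 ← R3 + 17·R2.
R3 ← R3 / (-65/4).
R1 ← R1 − 3·R3.
R2 ← R2 − 3/4·R3.
Reading off the reduced rows gives u = -2, v = 0, w = -2.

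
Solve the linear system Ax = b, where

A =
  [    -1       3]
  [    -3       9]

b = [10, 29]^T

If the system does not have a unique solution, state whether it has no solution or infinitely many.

Row-reduce:
R1 ← R1 / (-1).
R2 ← R2 + 3·R1.
Row 2 reduces to 0 = -1, a contradiction. The system is inconsistent.

no solution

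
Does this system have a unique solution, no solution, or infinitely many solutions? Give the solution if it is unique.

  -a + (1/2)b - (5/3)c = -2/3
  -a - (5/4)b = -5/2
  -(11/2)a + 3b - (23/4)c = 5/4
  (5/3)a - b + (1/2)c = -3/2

no solution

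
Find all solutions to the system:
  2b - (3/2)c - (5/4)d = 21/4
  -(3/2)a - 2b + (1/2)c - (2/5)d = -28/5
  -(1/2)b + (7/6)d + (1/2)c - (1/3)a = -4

infinitely many solutions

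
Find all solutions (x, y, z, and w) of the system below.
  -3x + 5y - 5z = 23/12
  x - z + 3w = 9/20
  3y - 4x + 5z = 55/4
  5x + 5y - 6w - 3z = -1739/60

x = -3, y = -2/3, z = 3/4, w = 7/5

Row-reduce the augmented matrix:
R1 ← R1 / (-3).
R2 ← R2 − 1·R1.
R3 ← R3 + 4·R1.
R4 ← R4 − 5·R1.
R2 ← R2 / (5/3).
R1 ← R1 + 5/3·R2.
R3 ← R3 + 11/3·R2.
R4 ← R4 − 40/3·R2.
R3 ← R3 / (29/5).
R1 ← R1 + 1·R3.
R2 ← R2 + 8/5·R3.
R4 ← R4 − 10·R3.
R4 ← R4 / (-1200/29).
R1 ← R1 − 120/29·R4.
R2 ← R2 − 105/29·R4.
R3 ← R3 − 33/29·R4.
Reading off the reduced rows gives x = -3, y = -2/3, z = 3/4, w = 7/5.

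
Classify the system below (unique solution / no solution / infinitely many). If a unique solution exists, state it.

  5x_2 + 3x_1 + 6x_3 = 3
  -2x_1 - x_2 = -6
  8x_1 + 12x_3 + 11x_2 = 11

no solution

Row-reduce:
R1 ← R1 / (3).
R2 ← R2 + 2·R1.
R3 ← R3 − 8·R1.
R2 ← R2 / (7/3).
R1 ← R1 − 5/3·R2.
R3 ← R3 + 7/3·R2.
Row 3 reduces to 0 = -1, a contradiction. The system is inconsistent.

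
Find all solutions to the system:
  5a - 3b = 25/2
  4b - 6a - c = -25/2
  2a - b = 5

a = 5/2, b = 0, c = -5/2

Row-reduce the augmented matrix:
R1 ← R1 / (5).
R2 ← R2 + 6·R1.
R3 ← R3 − 2·R1.
R2 ← R2 / (2/5).
R1 ← R1 + 3/5·R2.
R3 ← R3 − 1/5·R2.
R3 ← R3 / (1/2).
R1 ← R1 + 3/2·R3.
R2 ← R2 + 5/2·R3.
Reading off the reduced rows gives a = 5/2, b = 0, c = -5/2.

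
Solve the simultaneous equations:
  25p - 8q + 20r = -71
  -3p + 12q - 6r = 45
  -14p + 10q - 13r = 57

no solution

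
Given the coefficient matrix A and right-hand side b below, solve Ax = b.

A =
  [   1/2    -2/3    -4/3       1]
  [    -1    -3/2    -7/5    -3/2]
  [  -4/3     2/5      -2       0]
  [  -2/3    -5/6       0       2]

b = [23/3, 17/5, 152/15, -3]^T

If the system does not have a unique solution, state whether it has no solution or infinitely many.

x_1 = 2, x_2 = 2, x_3 = -6, x_4 = 0

Row-reduce the augmented matrix:
R1 ← R1 / (1/2).
R2 ← R2 + 1·R1.
R3 ← R3 + 4/3·R1.
R4 ← R4 + 2/3·R1.
R2 ← R2 / (-17/6).
R1 ← R1 + 4/3·R2.
R3 ← R3 + 62/45·R2.
R4 ← R4 + 31/18·R2.
R3 ← R3 / (-4562/1275).
R1 ← R1 + 64/85·R3.
R2 ← R2 − 122/85·R3.
R4 ← R4 − 59/85·R3.
R4 ← R4 / (15965/4562).
R1 ← R1 − 2862/2281·R4.
R2 ← R2 − 1815/2281·R4.
R3 ← R3 + 1545/2281·R4.
Reading off the reduced rows gives x_1 = 2, x_2 = 2, x_3 = -6, x_4 = 0.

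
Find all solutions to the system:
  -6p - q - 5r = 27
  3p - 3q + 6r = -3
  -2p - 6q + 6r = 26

Row-reduce the augmented matrix:
R1 ← R1 / (-6).
R2 ← R2 − 3·R1.
R3 ← R3 + 2·R1.
R2 ← R2 / (-7/2).
R1 ← R1 − 1/6·R2.
R3 ← R3 + 17/3·R2.
R3 ← R3 / (2).
R1 ← R1 − 1·R3.
R2 ← R2 + 1·R3.
Reading off the reduced rows gives p = -4, q = -3, r = 0.

p = -4, q = -3, r = 0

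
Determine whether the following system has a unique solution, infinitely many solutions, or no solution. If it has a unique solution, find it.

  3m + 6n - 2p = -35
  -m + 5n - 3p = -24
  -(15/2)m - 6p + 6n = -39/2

infinitely many solutions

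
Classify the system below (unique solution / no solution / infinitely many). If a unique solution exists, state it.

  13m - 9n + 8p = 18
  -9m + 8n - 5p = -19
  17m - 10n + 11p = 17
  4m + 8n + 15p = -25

m = -2, n = -4, p = 1

Row-reduce the augmented matrix:
R1 ← R1 / (13).
R2 ← R2 + 9·R1.
R3 ← R3 − 17·R1.
R4 ← R4 − 4·R1.
R2 ← R2 / (23/13).
R1 ← R1 + 9/13·R2.
R3 ← R3 − 23/13·R2.
R4 ← R4 − 140/13·R2.
Swap R3 and R4.
R3 ← R3 / (213/23).
R1 ← R1 − 19/23·R3.
R2 ← R2 − 7/23·R3.
R4 reduces to 0 = 0, so the extra equation is consistent.
Reading off the reduced rows gives m = -2, n = -4, p = 1.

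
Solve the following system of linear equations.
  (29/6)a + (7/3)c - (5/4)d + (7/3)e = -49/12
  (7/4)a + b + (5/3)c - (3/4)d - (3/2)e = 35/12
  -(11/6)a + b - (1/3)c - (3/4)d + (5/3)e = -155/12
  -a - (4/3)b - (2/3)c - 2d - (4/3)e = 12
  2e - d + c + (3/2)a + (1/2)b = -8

no solution

Row-reduce:
R1 ← R1 / (29/6).
R2 ← R2 − 7/4·R1.
R3 ← R3 + 11/6·R1.
R4 ← R4 + 1·R1.
R5 ← R5 − 3/2·R1.
R3 ← R3 − 1·R2.
R4 ← R4 + 4/3·R2.
R5 ← R5 − 1/2·R2.
R3 ← R3 / (-47/174).
R1 ← R1 − 14/29·R3.
R2 ← R2 − 143/174·R3.
R4 ← R4 − 238/261·R3.
R5 ← R5 + 47/348·R3.
R4 ← R4 / (-1631/282).
R1 ← R1 + 90/47·R4.
R2 ← R2 + 293/94·R4.
R3 ← R3 − 645/188·R4.
Row 5 reduces to 0 = 1/2, a contradiction. The system is inconsistent.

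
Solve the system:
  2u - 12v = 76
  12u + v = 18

u = 2, v = -6

From equation 2: v = 18 − 12·u.
Substitute into equation 1 and solve: u = 2.
Then v = -6.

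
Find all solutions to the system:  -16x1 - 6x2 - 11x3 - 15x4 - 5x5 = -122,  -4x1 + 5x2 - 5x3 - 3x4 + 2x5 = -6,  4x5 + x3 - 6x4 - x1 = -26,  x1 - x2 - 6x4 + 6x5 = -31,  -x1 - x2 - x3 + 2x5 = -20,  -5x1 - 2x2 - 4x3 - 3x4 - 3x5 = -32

Row-reduce the augmented matrix:
R1 ← R1 / (-16).
R2 ← R2 + 4·R1.
R3 ← R3 + 1·R1.
R4 ← R4 − 1·R1.
R5 ← R5 + 1·R1.
R6 ← R6 + 5·R1.
R2 ← R2 / (13/2).
R1 ← R1 − 3/8·R2.
R3 ← R3 − 3/8·R2.
R4 ← R4 + 11/8·R2.
R5 ← R5 + 5/8·R2.
R6 ← R6 + 1/8·R2.
R3 ← R3 / (189/104).
R1 ← R1 − 85/104·R3.
R2 ← R2 + 9/26·R3.
R4 ← R4 + 121/104·R3.
R5 ← R5 + 55/104·R3.
R6 ← R6 + 63/104·R3.
R4 ← R4 / (-211/21).
R1 ← R1 − 67/21·R4.
R2 ← R2 + 6/7·R4.
R3 ← R3 + 59/21·R4.
R5 ← R5 + 10/21·R4.
R5 ← R5 / (717/211).
R1 ← R1 − 239/211·R5.
R2 ← R2 − 109/211·R5.
R3 ← R3 + 53/211·R5.
R4 ← R4 + 568/633·R5.
R6 reduces to 0 = 0, so the extra equation is consistent.
Reading off the reduced rows gives x1 = 5, x2 = 6, x3 = 1, x4 = 1, x5 = -4.

x1 = 5, x2 = 6, x3 = 1, x4 = 1, x5 = -4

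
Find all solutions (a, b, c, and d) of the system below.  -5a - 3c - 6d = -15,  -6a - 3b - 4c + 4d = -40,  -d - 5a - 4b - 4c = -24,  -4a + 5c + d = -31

a = 6, b = 0, c = -1, d = -2

Row-reduce the augmented matrix:
R1 ← R1 / (-5).
R2 ← R2 + 6·R1.
R3 ← R3 + 5·R1.
R4 ← R4 + 4·R1.
R2 ← R2 / (-3).
R3 ← R3 + 4·R2.
R3 ← R3 / (-7/15).
R1 ← R1 − 3/5·R3.
R2 ← R2 − 2/15·R3.
R4 ← R4 − 37/5·R3.
R4 ← R4 / (-1062/7).
R1 ← R1 + 81/7·R4.
R2 ← R2 + 46/7·R4.
R3 ← R3 − 149/7·R4.
Reading off the reduced rows gives a = 6, b = 0, c = -1, d = -2.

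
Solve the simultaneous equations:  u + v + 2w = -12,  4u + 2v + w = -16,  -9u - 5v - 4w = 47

Row-reduce:
R2 ← R2 − 4·R1.
R3 ← R3 + 9·R1.
R2 ← R2 / (-2).
R1 ← R1 − 1·R2.
R3 ← R3 − 4·R2.
Row 3 reduces to 0 = 3, a contradiction. The system is inconsistent.

no solution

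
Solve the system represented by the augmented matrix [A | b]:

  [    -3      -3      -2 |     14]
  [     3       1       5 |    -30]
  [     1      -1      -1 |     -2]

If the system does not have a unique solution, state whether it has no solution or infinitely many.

x_1 = -4, x_2 = 2, x_3 = -4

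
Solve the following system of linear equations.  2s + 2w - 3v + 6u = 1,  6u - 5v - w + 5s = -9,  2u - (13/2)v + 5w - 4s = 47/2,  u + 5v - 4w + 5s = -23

Row-reduce:
R1 ← R1 / (6).
R2 ← R2 − 6·R1.
R3 ← R3 − 2·R1.
R4 ← R4 − 1·R1.
R2 ← R2 / (-2).
R1 ← R1 + 1/2·R2.
R3 ← R3 + 11/2·R2.
R4 ← R4 − 11/2·R2.
R3 ← R3 / (151/12).
R1 ← R1 − 13/12·R3.
R2 ← R2 − 3/2·R3.
R4 ← R4 + 151/12·R3.
Rank is 3 with 4 unknowns, leaving s free.

infinitely many solutions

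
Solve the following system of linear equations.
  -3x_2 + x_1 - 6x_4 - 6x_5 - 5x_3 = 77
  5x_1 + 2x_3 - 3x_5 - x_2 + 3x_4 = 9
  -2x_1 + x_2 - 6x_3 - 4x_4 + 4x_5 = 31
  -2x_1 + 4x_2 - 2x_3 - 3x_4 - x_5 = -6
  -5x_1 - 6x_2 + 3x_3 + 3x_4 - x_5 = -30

Row-reduce the augmented matrix:
R2 ← R2 − 5·R1.
R3 ← R3 + 2·R1.
R4 ← R4 + 2·R1.
R5 ← R5 + 5·R1.
R2 ← R2 / (14).
R1 ← R1 + 3·R2.
R3 ← R3 + 5·R2.
R4 ← R4 + 2·R2.
R5 ← R5 + 21·R2.
R3 ← R3 / (-89/14).
R1 ← R1 − 11/14·R3.
R2 ← R2 − 27/14·R3.
R4 ← R4 + 57/7·R3.
R5 ← R5 − 37/2·R3.
R4 ← R4 / (-435/89).
R1 ← R1 − 49/89·R4.
R2 ← R2 − 96/89·R4.
R3 ← R3 − 59/89·R4.
R5 ← R5 − 911/89·R4.
R5 ← R5 / (-4034/435).
R1 ← R1 + 556/435·R5.
R2 ← R2 + 8/145·R5.
R3 ← R3 + 776/435·R5.
R4 ← R4 − 1001/435·R5.
Reading off the reduced rows gives x_1 = 6, x_2 = -5, x_3 = -4, x_4 = -6, x_5 = 0.

x_1 = 6, x_2 = -5, x_3 = -4, x_4 = -6, x_5 = 0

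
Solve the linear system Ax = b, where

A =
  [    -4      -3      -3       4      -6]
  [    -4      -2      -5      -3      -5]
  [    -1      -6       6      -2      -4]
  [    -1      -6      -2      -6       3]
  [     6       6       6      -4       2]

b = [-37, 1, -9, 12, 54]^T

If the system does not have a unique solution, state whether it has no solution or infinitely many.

Row-reduce the augmented matrix:
R1 ← R1 / (-4).
R2 ← R2 + 4·R1.
R3 ← R3 + 1·R1.
R4 ← R4 + 1·R1.
R5 ← R5 − 6·R1.
R1 ← R1 − 3/4·R2.
R3 ← R3 + 21/4·R2.
R4 ← R4 + 21/4·R2.
R5 ← R5 − 3/2·R2.
R3 ← R3 / (-15/4).
R1 ← R1 − 9/4·R3.
R2 ← R2 + 2·R3.
R4 ← R4 + 47/4·R3.
R5 ← R5 − 9/2·R3.
R4 ← R4 / (404/5).
R1 ← R1 + 98/5·R4.
R2 ← R2 − 71/5·R4.
R3 ← R3 − 53/5·R4.
R5 ← R5 + 176/5·R4.
R5 ← R5 / (-1426/303).
R1 ← R1 − 1621/606·R5.
R2 ← R2 + 269/404·R5.
R3 ← R3 + 1069/1212·R5.
R4 ← R4 − 17/1212·R5.
Reading off the reduced rows gives x_1 = 5, x_2 = 2, x_3 = -1, x_4 = -5, x_5 = -1.

x_1 = 5, x_2 = 2, x_3 = -1, x_4 = -5, x_5 = -1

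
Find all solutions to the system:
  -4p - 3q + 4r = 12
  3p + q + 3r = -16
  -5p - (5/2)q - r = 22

Row-reduce:
R1 ← R1 / (-4).
R2 ← R2 − 3·R1.
R3 ← R3 + 5·R1.
R2 ← R2 / (-5/4).
R1 ← R1 − 3/4·R2.
R3 ← R3 − 5/4·R2.
Rank is 2 with 3 unknowns, leaving r free.

infinitely many solutions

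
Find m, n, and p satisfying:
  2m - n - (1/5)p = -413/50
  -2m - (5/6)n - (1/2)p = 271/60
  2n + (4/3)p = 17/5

m = -3, n = 5/2, p = -6/5

Row-reduce the augmented matrix:
R1 ← R1 / (2).
R2 ← R2 + 2·R1.
R2 ← R2 / (-11/6).
R1 ← R1 + 1/2·R2.
R3 ← R3 − 2·R2.
R3 ← R3 / (94/165).
R1 ← R1 − 1/11·R3.
R2 ← R2 − 21/55·R3.
Reading off the reduced rows gives m = -3, n = 5/2, p = -6/5.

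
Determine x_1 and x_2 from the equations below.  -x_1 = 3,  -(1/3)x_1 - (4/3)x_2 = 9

x_1 = -3, x_2 = -6

Row-reduce the augmented matrix:
R1 ← R1 / (-1).
R2 ← R2 + 1/3·R1.
R2 ← R2 / (-4/3).
Reading off the reduced rows gives x_1 = -3, x_2 = -6.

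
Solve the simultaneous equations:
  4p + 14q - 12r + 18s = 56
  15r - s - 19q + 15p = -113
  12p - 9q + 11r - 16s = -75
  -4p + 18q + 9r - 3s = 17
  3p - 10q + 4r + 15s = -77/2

no solution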